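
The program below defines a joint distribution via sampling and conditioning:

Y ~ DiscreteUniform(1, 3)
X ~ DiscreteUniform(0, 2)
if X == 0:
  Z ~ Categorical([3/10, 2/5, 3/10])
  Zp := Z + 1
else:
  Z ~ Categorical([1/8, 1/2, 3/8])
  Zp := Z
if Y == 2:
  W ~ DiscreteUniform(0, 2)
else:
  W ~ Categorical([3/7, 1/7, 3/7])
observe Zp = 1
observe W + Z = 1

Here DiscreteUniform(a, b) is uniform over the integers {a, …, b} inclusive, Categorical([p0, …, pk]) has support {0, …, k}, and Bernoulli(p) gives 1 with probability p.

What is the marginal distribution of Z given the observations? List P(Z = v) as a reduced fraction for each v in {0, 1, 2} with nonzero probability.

P(Z=0) = 39/289, P(Z=1) = 250/289

Enumerate traces; 9 have nonzero weight after conditioning:
  (Y=1, X=0, Z=0, W=1) weight 1/210
  (Y=1, X=1, Z=1, W=0) weight 1/42
  (Y=1, X=2, Z=1, W=0) weight 1/42
  (Y=2, X=0, Z=0, W=1) weight 1/90
  (Y=2, X=1, Z=1, W=0) weight 1/54
  (Y=2, X=2, Z=1, W=0) weight 1/54
  (Y=3, X=0, Z=0, W=1) weight 1/210
  (Y=3, X=1, Z=1, W=0) weight 1/42
  … 1 more
Group by Z:
  weight(Z=0) = 13/630
  weight(Z=1) = 25/189
Total weight = 13/630 + 25/189 = 289/1890
P(Z=0 | obs) = 13/630 / 289/1890 = 39/289
P(Z=1 | obs) = 25/189 / 289/1890 = 250/289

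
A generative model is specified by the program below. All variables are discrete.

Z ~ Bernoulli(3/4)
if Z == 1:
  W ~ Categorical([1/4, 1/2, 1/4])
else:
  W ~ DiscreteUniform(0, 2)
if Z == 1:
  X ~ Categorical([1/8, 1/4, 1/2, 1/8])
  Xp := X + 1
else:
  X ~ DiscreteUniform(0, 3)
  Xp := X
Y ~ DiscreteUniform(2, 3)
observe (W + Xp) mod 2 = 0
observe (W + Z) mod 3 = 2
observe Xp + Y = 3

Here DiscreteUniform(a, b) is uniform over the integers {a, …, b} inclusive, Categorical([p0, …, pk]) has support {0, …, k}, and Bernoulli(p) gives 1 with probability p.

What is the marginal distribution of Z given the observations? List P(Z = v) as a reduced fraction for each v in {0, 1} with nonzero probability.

Enumerate traces; 2 have nonzero weight after conditioning:
  (Z=0, W=2, X=0, Y=3) weight 1/96
  (Z=1, W=1, X=0, Y=2) weight 3/128
Group by Z:
  weight(Z=0) = 1/96
  weight(Z=1) = 3/128
Total weight = 1/96 + 3/128 = 13/384
P(Z=0 | obs) = 1/96 / 13/384 = 4/13
P(Z=1 | obs) = 3/128 / 13/384 = 9/13

P(Z=0) = 4/13, P(Z=1) = 9/13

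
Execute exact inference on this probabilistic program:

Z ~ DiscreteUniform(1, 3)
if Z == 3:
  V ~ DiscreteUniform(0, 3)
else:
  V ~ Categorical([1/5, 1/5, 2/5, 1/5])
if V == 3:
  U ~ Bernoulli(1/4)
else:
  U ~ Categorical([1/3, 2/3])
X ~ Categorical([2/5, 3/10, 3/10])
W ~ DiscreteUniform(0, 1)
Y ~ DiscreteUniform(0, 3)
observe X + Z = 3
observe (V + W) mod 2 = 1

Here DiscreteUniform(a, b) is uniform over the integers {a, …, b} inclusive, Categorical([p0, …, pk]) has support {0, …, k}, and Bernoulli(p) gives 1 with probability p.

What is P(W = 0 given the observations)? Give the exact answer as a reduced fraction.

P(W = 0 | obs) = 11/25

Enumerate traces; 96 have nonzero weight after conditioning:
  (Z=1, V=0, U=0, X=2, W=1, Y=0) weight 1/1200
  (Z=1, V=0, U=0, X=2, W=1, Y=1) weight 1/1200
  (Z=1, V=0, U=0, X=2, W=1, Y=2) weight 1/1200
  (Z=1, V=0, U=0, X=2, W=1, Y=3) weight 1/1200
  (Z=1, V=0, U=1, X=2, W=1, Y=0) weight 1/600
  (Z=1, V=0, U=1, X=2, W=1, Y=1) weight 1/600
  (Z=1, V=0, U=1, X=2, W=1, Y=2) weight 1/600
  (Z=1, V=0, U=1, X=2, W=1, Y=3) weight 1/600
  (Z=1, V=1, U=0, X=2, W=0, Y=0) weight 1/1200
  … 87 more
Group by W:
  weight(W=0) = 11/150
  weight(W=1) = 7/75
Total weight = 11/150 + 7/75 = 1/6
P(W=0 | obs) = 11/150 / 1/6 = 11/25
P(W=1 | obs) = 7/75 / 1/6 = 14/25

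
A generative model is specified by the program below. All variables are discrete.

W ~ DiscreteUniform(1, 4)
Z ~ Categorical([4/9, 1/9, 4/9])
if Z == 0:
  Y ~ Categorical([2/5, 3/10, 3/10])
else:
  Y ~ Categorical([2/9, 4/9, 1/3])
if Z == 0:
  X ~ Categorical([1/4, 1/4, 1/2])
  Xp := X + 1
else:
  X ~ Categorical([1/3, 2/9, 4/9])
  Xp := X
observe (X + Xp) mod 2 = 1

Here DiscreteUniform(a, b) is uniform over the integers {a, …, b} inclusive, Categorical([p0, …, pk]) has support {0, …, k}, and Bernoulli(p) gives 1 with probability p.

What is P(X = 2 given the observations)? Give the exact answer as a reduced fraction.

P(X = 2 | obs) = 1/2

Enumerate traces; 36 have nonzero weight after conditioning:
  (W=1, Z=0, Y=0, X=0) weight 1/90
  (W=1, Z=0, Y=0, X=1) weight 1/90
  (W=1, Z=0, Y=0, X=2) weight 1/45
  (W=1, Z=0, Y=1, X=0) weight 1/120
  (W=1, Z=0, Y=1, X=1) weight 1/120
  (W=1, Z=0, Y=1, X=2) weight 1/60
  (W=1, Z=0, Y=2, X=0) weight 1/120
  (W=1, Z=0, Y=2, X=1) weight 1/120
  … 28 more
Group by X:
  weight(X=0) = 1/9
  weight(X=1) = 1/9
  weight(X=2) = 2/9
Total weight = 1/9 + 1/9 + 2/9 = 4/9
P(X=0 | obs) = 1/9 / 4/9 = 1/4
P(X=1 | obs) = 1/9 / 4/9 = 1/4
P(X=2 | obs) = 2/9 / 4/9 = 1/2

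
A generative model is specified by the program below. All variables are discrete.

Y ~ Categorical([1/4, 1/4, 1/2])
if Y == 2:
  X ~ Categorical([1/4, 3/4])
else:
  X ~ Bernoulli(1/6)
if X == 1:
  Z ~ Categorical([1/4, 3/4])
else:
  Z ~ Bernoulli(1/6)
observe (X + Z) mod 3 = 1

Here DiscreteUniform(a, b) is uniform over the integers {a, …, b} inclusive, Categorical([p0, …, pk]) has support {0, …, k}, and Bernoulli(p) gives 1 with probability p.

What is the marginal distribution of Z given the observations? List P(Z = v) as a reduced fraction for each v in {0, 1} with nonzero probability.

P(Z=0) = 33/59, P(Z=1) = 26/59

Enumerate traces; 6 have nonzero weight after conditioning:
  (Y=0, X=0, Z=1) weight 5/144
  (Y=0, X=1, Z=0) weight 1/96
  (Y=1, X=0, Z=1) weight 5/144
  (Y=1, X=1, Z=0) weight 1/96
  (Y=2, X=0, Z=1) weight 1/48
  (Y=2, X=1, Z=0) weight 3/32
Group by Z:
  weight(Z=0) = 11/96
  weight(Z=1) = 13/144
Total weight = 11/96 + 13/144 = 59/288
P(Z=0 | obs) = 11/96 / 59/288 = 33/59
P(Z=1 | obs) = 13/144 / 59/288 = 26/59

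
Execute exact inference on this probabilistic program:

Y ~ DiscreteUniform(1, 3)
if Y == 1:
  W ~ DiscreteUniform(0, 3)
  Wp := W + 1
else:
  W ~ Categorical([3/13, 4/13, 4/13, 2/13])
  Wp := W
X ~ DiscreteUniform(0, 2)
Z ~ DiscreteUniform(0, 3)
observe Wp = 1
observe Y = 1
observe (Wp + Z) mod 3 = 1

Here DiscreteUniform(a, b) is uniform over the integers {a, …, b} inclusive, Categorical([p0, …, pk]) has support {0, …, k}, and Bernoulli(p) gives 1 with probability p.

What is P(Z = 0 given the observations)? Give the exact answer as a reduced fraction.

P(Z = 0 | obs) = 1/2

Enumerate traces; 6 have nonzero weight after conditioning:
  (Y=1, W=0, X=0, Z=0) weight 1/144
  (Y=1, W=0, X=0, Z=3) weight 1/144
  (Y=1, W=0, X=1, Z=0) weight 1/144
  (Y=1, W=0, X=1, Z=3) weight 1/144
  (Y=1, W=0, X=2, Z=0) weight 1/144
  (Y=1, W=0, X=2, Z=3) weight 1/144
Group by Z:
  weight(Z=0) = 1/48
  weight(Z=3) = 1/48
Total weight = 1/48 + 1/48 = 1/24
P(Z=0 | obs) = 1/48 / 1/24 = 1/2
P(Z=3 | obs) = 1/48 / 1/24 = 1/2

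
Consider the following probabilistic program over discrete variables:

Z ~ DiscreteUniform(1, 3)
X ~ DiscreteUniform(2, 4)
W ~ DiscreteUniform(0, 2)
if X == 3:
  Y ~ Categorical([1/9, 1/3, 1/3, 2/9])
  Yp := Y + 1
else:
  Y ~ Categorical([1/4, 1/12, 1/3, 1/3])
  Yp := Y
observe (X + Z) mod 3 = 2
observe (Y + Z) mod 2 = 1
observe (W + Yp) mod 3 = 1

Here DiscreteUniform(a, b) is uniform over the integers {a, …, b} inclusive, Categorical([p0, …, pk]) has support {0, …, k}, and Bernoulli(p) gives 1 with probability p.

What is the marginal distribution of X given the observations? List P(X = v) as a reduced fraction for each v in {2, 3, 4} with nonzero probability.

Enumerate traces; 6 have nonzero weight after conditioning:
  (Z=1, X=4, W=1, Y=0) weight 1/108
  (Z=1, X=4, W=2, Y=2) weight 1/81
  (Z=2, X=3, W=0, Y=3) weight 2/243
  (Z=2, X=3, W=2, Y=1) weight 1/81
  (Z=3, X=2, W=1, Y=0) weight 1/108
  (Z=3, X=2, W=2, Y=2) weight 1/81
Group by X:
  weight(X=2) = 7/324
  weight(X=3) = 5/243
  weight(X=4) = 7/324
Total weight = 7/324 + 5/243 + 7/324 = 31/486
P(X=2 | obs) = 7/324 / 31/486 = 21/62
P(X=3 | obs) = 5/243 / 31/486 = 10/31
P(X=4 | obs) = 7/324 / 31/486 = 21/62

P(X=2) = 21/62, P(X=3) = 10/31, P(X=4) = 21/62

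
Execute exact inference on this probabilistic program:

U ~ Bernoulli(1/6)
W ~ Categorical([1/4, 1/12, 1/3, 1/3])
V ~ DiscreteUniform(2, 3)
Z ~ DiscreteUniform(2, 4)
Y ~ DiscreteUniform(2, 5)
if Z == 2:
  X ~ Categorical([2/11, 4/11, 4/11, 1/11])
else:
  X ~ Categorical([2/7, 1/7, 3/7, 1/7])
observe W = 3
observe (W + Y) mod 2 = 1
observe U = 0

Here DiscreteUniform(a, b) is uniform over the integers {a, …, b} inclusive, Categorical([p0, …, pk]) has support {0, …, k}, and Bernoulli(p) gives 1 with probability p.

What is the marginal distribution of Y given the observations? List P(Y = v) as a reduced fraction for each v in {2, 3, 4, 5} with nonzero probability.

P(Y=2) = 1/2, P(Y=4) = 1/2

Enumerate traces; 48 have nonzero weight after conditioning:
  (U=0, W=3, V=2, Z=2, Y=2, X=0) weight 5/2376
  (U=0, W=3, V=2, Z=2, Y=2, X=1) weight 5/1188
  (U=0, W=3, V=2, Z=2, Y=2, X=2) weight 5/1188
  (U=0, W=3, V=2, Z=2, Y=2, X=3) weight 5/4752
  (U=0, W=3, V=2, Z=2, Y=4, X=0) weight 5/2376
  (U=0, W=3, V=2, Z=2, Y=4, X=1) weight 5/1188
  (U=0, W=3, V=2, Z=2, Y=4, X=2) weight 5/1188
  (U=0, W=3, V=2, Z=2, Y=4, X=3) weight 5/4752
  … 40 more
Group by Y:
  weight(Y=2) = 5/72
  weight(Y=4) = 5/72
Total weight = 5/72 + 5/72 = 5/36
P(Y=2 | obs) = 5/72 / 5/36 = 1/2
P(Y=4 | obs) = 5/72 / 5/36 = 1/2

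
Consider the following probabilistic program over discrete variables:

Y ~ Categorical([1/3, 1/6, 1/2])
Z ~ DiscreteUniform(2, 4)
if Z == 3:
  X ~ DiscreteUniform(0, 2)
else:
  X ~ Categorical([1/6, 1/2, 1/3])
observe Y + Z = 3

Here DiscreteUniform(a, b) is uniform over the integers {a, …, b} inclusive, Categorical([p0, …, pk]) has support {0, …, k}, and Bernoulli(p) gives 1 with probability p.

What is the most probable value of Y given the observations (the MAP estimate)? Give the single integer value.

argmax_v P(Y = v | obs) = 0

Enumerate traces; 6 have nonzero weight after conditioning:
  (Y=0, Z=3, X=0) weight 1/27
  (Y=0, Z=3, X=1) weight 1/27
  (Y=0, Z=3, X=2) weight 1/27
  (Y=1, Z=2, X=0) weight 1/108
  (Y=1, Z=2, X=1) weight 1/36
  (Y=1, Z=2, X=2) weight 1/54
Group by Y:
  weight(Y=0) = 1/9
  weight(Y=1) = 1/18
Total weight = 1/9 + 1/18 = 1/6
P(Y=0 | obs) = 1/9 / 1/6 = 2/3
P(Y=1 | obs) = 1/18 / 1/6 = 1/3
argmax = 0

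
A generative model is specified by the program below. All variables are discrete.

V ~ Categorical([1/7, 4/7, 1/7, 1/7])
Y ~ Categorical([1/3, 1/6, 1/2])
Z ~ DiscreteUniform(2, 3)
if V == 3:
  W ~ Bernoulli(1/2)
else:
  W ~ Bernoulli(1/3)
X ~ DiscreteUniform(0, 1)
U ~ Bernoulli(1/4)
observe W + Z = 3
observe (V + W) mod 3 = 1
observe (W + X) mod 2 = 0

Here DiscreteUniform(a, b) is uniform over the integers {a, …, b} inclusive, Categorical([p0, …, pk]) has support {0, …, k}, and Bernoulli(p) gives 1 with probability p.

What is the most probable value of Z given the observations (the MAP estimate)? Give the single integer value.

Enumerate traces; 18 have nonzero weight after conditioning:
  (V=0, Y=0, Z=2, W=1, X=1, U=0) weight 1/336
  (V=0, Y=0, Z=2, W=1, X=1, U=1) weight 1/1008
  (V=0, Y=1, Z=2, W=1, X=1, U=0) weight 1/672
  (V=0, Y=1, Z=2, W=1, X=1, U=1) weight 1/2016
  (V=0, Y=2, Z=2, W=1, X=1, U=0) weight 1/224
  (V=0, Y=2, Z=2, W=1, X=1, U=1) weight 1/672
  (V=1, Y=0, Z=3, W=0, X=0, U=0) weight 1/42
  (V=1, Y=0, Z=3, W=0, X=0, U=1) weight 1/126
  … 10 more
Group by Z:
  weight(Z=2) = 5/168
  weight(Z=3) = 2/21
Total weight = 5/168 + 2/21 = 1/8
P(Z=2 | obs) = 5/168 / 1/8 = 5/21
P(Z=3 | obs) = 2/21 / 1/8 = 16/21
argmax = 3

argmax_v P(Z = v | obs) = 3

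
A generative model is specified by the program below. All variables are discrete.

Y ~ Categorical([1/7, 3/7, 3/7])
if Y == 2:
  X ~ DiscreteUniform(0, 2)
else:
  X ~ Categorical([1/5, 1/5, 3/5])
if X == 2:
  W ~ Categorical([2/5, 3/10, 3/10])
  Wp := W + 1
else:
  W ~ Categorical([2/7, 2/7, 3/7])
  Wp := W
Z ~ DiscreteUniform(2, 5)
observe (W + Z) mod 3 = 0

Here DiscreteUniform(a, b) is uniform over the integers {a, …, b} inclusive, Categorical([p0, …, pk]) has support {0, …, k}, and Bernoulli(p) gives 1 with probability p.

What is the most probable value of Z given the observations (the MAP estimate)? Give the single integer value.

Enumerate traces; 36 have nonzero weight after conditioning:
  (Y=0, X=0, W=0, Z=3) weight 1/490
  (Y=0, X=0, W=1, Z=2) weight 1/490
  (Y=0, X=0, W=1, Z=5) weight 1/490
  (Y=0, X=0, W=2, Z=4) weight 3/980
  (Y=0, X=1, W=0, Z=3) weight 1/490
  (Y=0, X=1, W=1, Z=2) weight 1/490
  (Y=0, X=1, W=1, Z=5) weight 1/490
  (Y=0, X=1, W=2, Z=4) weight 3/980
  … 28 more
Group by Z:
  weight(Z=2) = 717/9800
  weight(Z=3) = 209/2450
  weight(Z=4) = 897/9800
  weight(Z=5) = 717/9800
Total weight = 717/9800 + 209/2450 + 897/9800 + 717/9800 = 3167/9800
P(Z=2 | obs) = 717/9800 / 3167/9800 = 717/3167
P(Z=3 | obs) = 209/2450 / 3167/9800 = 836/3167
P(Z=4 | obs) = 897/9800 / 3167/9800 = 897/3167
P(Z=5 | obs) = 717/9800 / 3167/9800 = 717/3167
argmax = 4

argmax_v P(Z = v | obs) = 4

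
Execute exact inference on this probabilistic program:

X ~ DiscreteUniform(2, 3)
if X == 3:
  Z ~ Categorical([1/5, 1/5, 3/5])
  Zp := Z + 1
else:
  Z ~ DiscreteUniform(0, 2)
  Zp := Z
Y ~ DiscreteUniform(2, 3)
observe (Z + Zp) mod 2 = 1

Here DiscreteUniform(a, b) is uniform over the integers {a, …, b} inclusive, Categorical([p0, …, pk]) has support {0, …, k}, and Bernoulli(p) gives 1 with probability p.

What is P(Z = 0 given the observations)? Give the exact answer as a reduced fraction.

Enumerate traces; 6 have nonzero weight after conditioning:
  (X=3, Z=0, Y=2) weight 1/20
  (X=3, Z=0, Y=3) weight 1/20
  (X=3, Z=1, Y=2) weight 1/20
  (X=3, Z=1, Y=3) weight 1/20
  (X=3, Z=2, Y=2) weight 3/20
  (X=3, Z=2, Y=3) weight 3/20
Group by Z:
  weight(Z=0) = 1/10
  weight(Z=1) = 1/10
  weight(Z=2) = 3/10
Total weight = 1/10 + 1/10 + 3/10 = 1/2
P(Z=0 | obs) = 1/10 / 1/2 = 1/5
P(Z=1 | obs) = 1/10 / 1/2 = 1/5
P(Z=2 | obs) = 3/10 / 1/2 = 3/5

P(Z = 0 | obs) = 1/5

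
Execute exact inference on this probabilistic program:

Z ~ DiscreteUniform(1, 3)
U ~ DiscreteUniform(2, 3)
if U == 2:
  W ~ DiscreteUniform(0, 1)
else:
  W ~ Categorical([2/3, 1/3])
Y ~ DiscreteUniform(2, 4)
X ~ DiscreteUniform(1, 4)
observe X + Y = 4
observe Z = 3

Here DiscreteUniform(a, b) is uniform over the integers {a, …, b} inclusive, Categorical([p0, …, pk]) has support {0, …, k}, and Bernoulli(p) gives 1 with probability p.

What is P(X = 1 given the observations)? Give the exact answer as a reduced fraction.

Enumerate traces; 8 have nonzero weight after conditioning:
  (Z=3, U=2, W=0, Y=2, X=2) weight 1/144
  (Z=3, U=2, W=0, Y=3, X=1) weight 1/144
  (Z=3, U=2, W=1, Y=2, X=2) weight 1/144
  (Z=3, U=2, W=1, Y=3, X=1) weight 1/144
  (Z=3, U=3, W=0, Y=2, X=2) weight 1/108
  (Z=3, U=3, W=0, Y=3, X=1) weight 1/108
  (Z=3, U=3, W=1, Y=2, X=2) weight 1/216
  (Z=3, U=3, W=1, Y=3, X=1) weight 1/216
Group by X:
  weight(X=1) = 1/36
  weight(X=2) = 1/36
Total weight = 1/36 + 1/36 = 1/18
P(X=1 | obs) = 1/36 / 1/18 = 1/2
P(X=2 | obs) = 1/36 / 1/18 = 1/2

P(X = 1 | obs) = 1/2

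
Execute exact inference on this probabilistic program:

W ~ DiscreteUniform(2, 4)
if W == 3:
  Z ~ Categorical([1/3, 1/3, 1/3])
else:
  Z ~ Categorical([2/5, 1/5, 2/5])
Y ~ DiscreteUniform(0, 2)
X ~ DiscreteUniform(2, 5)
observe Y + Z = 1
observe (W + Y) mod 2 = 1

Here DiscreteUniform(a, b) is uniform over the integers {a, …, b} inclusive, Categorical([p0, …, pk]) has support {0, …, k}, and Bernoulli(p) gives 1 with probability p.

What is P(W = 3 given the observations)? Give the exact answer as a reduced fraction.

P(W = 3 | obs) = 5/17

Enumerate traces; 12 have nonzero weight after conditioning:
  (W=2, Z=0, Y=1, X=2) weight 1/90
  (W=2, Z=0, Y=1, X=3) weight 1/90
  (W=2, Z=0, Y=1, X=4) weight 1/90
  (W=2, Z=0, Y=1, X=5) weight 1/90
  (W=3, Z=1, Y=0, X=2) weight 1/108
  (W=3, Z=1, Y=0, X=3) weight 1/108
  (W=3, Z=1, Y=0, X=4) weight 1/108
  (W=3, Z=1, Y=0, X=5) weight 1/108
  (W=4, Z=0, Y=1, X=2) weight 1/90
  … 3 more
Group by W:
  weight(W=2) = 2/45
  weight(W=3) = 1/27
  weight(W=4) = 2/45
Total weight = 2/45 + 1/27 + 2/45 = 17/135
P(W=2 | obs) = 2/45 / 17/135 = 6/17
P(W=3 | obs) = 1/27 / 17/135 = 5/17
P(W=4 | obs) = 2/45 / 17/135 = 6/17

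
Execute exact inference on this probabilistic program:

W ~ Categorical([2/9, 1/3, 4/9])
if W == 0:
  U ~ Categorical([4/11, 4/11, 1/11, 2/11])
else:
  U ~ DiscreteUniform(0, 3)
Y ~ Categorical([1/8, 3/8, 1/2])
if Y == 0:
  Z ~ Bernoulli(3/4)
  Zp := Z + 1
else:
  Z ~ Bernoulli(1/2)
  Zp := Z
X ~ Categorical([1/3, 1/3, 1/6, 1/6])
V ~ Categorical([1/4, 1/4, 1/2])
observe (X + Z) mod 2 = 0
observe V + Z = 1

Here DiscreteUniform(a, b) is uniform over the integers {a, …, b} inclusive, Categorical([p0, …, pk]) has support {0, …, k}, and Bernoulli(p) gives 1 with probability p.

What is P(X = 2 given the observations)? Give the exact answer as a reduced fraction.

P(X = 2 | obs) = 5/32

Enumerate traces; 144 have nonzero weight after conditioning:
  (W=0, U=0, Y=0, Z=0, X=0, V=1) weight 1/4752
  (W=0, U=0, Y=0, Z=0, X=2, V=1) weight 1/9504
  (W=0, U=0, Y=0, Z=1, X=1, V=0) weight 1/1584
  (W=0, U=0, Y=0, Z=1, X=3, V=0) weight 1/3168
  (W=0, U=0, Y=1, Z=0, X=0, V=1) weight 1/792
  (W=0, U=0, Y=1, Z=0, X=2, V=1) weight 1/1584
  (W=0, U=0, Y=1, Z=1, X=1, V=0) weight 1/792
  (W=0, U=0, Y=1, Z=1, X=3, V=0) weight 1/1584
  … 136 more
Group by X:
  weight(X=0) = 5/128
  weight(X=1) = 17/384
  weight(X=2) = 5/256
  weight(X=3) = 17/768
Total weight = 5/128 + 17/384 + 5/256 + 17/768 = 1/8
P(X=0 | obs) = 5/128 / 1/8 = 5/16
P(X=1 | obs) = 17/384 / 1/8 = 17/48
P(X=2 | obs) = 5/256 / 1/8 = 5/32
P(X=3 | obs) = 17/768 / 1/8 = 17/96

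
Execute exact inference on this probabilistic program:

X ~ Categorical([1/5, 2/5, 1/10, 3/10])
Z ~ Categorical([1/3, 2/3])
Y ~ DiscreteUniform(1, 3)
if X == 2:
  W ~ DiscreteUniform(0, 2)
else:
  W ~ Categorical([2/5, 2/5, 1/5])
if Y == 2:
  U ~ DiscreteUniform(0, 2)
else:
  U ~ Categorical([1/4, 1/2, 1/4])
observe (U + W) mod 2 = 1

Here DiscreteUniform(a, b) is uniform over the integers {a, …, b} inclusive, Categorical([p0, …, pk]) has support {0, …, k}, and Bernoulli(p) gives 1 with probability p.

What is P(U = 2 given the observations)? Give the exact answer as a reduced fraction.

Enumerate traces; 96 have nonzero weight after conditioning:
  (X=0, Z=0, Y=1, W=0, U=1) weight 1/225
  (X=0, Z=0, Y=1, W=1, U=0) weight 1/450
  (X=0, Z=0, Y=1, W=1, U=2) weight 1/450
  (X=0, Z=0, Y=1, W=2, U=1) weight 1/450
  (X=0, Z=0, Y=2, W=0, U=1) weight 2/675
  (X=0, Z=0, Y=2, W=1, U=0) weight 2/675
  (X=0, Z=0, Y=2, W=1, U=2) weight 2/675
  (X=0, Z=0, Y=2, W=2, U=1) weight 1/675
  … 88 more
Group by U:
  weight(U=0) = 59/540
  weight(U=1) = 182/675
  weight(U=2) = 59/540
Total weight = 59/540 + 182/675 + 59/540 = 659/1350
P(U=0 | obs) = 59/540 / 659/1350 = 295/1318
P(U=1 | obs) = 182/675 / 659/1350 = 364/659
P(U=2 | obs) = 59/540 / 659/1350 = 295/1318

P(U = 2 | obs) = 295/1318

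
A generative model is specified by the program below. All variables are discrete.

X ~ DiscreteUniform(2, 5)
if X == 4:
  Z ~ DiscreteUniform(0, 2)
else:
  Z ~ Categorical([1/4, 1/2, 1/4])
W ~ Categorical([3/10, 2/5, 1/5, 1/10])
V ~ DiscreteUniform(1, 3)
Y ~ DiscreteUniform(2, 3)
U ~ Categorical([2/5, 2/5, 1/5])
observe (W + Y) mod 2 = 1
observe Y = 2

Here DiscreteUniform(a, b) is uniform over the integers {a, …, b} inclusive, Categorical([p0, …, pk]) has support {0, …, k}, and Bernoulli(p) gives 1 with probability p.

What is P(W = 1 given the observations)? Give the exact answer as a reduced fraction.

Enumerate traces; 216 have nonzero weight after conditioning:
  (X=2, Z=0, W=1, V=1, Y=2, U=0) weight 1/600
  (X=2, Z=0, W=1, V=1, Y=2, U=1) weight 1/600
  (X=2, Z=0, W=1, V=1, Y=2, U=2) weight 1/1200
  (X=2, Z=0, W=1, V=2, Y=2, U=0) weight 1/600
  (X=2, Z=0, W=1, V=2, Y=2, U=1) weight 1/600
  (X=2, Z=0, W=1, V=2, Y=2, U=2) weight 1/1200
  (X=2, Z=0, W=1, V=3, Y=2, U=0) weight 1/600
  (X=2, Z=0, W=1, V=3, Y=2, U=1) weight 1/600
  (X=2, Z=0, W=3, V=1, Y=2, U=0) weight 1/2400
  … 207 more
Group by W:
  weight(W=1) = 1/5
  weight(W=3) = 1/20
Total weight = 1/5 + 1/20 = 1/4
P(W=1 | obs) = 1/5 / 1/4 = 4/5
P(W=3 | obs) = 1/20 / 1/4 = 1/5

P(W = 1 | obs) = 4/5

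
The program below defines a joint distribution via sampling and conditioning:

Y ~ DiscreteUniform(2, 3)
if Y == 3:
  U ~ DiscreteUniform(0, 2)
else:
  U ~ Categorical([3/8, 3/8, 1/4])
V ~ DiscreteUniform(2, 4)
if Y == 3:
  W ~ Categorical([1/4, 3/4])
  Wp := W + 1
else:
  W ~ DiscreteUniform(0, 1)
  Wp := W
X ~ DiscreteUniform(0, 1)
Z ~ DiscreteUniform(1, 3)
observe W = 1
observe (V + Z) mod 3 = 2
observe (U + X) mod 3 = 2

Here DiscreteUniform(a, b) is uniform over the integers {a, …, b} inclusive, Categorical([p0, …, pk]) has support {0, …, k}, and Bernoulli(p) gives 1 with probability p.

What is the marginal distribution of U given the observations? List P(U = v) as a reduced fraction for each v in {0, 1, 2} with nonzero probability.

Enumerate traces; 12 have nonzero weight after conditioning:
  (Y=2, U=1, V=2, W=1, X=1, Z=3) weight 1/192
  (Y=2, U=1, V=3, W=1, X=1, Z=2) weight 1/192
  (Y=2, U=1, V=4, W=1, X=1, Z=1) weight 1/192
  (Y=2, U=2, V=2, W=1, X=0, Z=3) weight 1/288
  (Y=2, U=2, V=3, W=1, X=0, Z=2) weight 1/288
  (Y=2, U=2, V=4, W=1, X=0, Z=1) weight 1/288
  (Y=3, U=1, V=2, W=1, X=1, Z=3) weight 1/144
  (Y=3, U=1, V=3, W=1, X=1, Z=2) weight 1/144
  … 4 more
Group by U:
  weight(U=1) = 7/192
  weight(U=2) = 1/32
Total weight = 7/192 + 1/32 = 13/192
P(U=1 | obs) = 7/192 / 13/192 = 7/13
P(U=2 | obs) = 1/32 / 13/192 = 6/13

P(U=1) = 7/13, P(U=2) = 6/13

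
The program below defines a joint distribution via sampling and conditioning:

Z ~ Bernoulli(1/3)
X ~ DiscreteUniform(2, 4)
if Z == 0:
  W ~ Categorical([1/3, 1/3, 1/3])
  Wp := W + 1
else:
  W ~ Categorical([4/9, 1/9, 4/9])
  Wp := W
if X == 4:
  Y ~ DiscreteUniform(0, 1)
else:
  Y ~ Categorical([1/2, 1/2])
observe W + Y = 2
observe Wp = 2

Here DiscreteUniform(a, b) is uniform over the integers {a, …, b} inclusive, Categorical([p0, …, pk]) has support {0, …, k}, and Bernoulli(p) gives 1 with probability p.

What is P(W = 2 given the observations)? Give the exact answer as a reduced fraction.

P(W = 2 | obs) = 2/5

Enumerate traces; 6 have nonzero weight after conditioning:
  (Z=0, X=2, W=1, Y=1) weight 1/27
  (Z=0, X=3, W=1, Y=1) weight 1/27
  (Z=0, X=4, W=1, Y=1) weight 1/27
  (Z=1, X=2, W=2, Y=0) weight 2/81
  (Z=1, X=3, W=2, Y=0) weight 2/81
  (Z=1, X=4, W=2, Y=0) weight 2/81
Group by W:
  weight(W=1) = 1/9
  weight(W=2) = 2/27
Total weight = 1/9 + 2/27 = 5/27
P(W=1 | obs) = 1/9 / 5/27 = 3/5
P(W=2 | obs) = 2/27 / 5/27 = 2/5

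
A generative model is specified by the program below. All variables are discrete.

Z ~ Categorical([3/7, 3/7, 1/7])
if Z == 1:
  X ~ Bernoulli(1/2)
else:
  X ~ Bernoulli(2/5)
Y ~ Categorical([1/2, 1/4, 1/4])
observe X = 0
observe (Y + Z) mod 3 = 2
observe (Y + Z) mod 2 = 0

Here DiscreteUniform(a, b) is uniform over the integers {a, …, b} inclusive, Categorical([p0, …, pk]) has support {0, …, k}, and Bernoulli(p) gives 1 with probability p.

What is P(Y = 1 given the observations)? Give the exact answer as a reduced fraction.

P(Y = 1 | obs) = 1/3

Enumerate traces; 3 have nonzero weight after conditioning:
  (Z=0, X=0, Y=2) weight 9/140
  (Z=1, X=0, Y=1) weight 3/56
  (Z=2, X=0, Y=0) weight 3/70
Group by Y:
  weight(Y=0) = 3/70
  weight(Y=1) = 3/56
  weight(Y=2) = 9/140
Total weight = 3/70 + 3/56 + 9/140 = 9/56
P(Y=0 | obs) = 3/70 / 9/56 = 4/15
P(Y=1 | obs) = 3/56 / 9/56 = 1/3
P(Y=2 | obs) = 9/140 / 9/56 = 2/5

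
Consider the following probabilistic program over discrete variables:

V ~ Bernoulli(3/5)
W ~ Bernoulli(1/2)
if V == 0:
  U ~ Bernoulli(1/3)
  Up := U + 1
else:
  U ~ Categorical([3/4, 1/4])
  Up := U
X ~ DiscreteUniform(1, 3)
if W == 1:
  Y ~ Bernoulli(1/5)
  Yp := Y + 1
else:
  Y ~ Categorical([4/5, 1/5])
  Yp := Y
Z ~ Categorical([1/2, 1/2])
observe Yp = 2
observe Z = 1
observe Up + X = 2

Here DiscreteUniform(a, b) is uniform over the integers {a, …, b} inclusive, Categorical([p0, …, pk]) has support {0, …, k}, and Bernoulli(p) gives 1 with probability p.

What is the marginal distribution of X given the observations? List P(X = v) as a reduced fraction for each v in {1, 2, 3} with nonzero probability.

Enumerate traces; 3 have nonzero weight after conditioning:
  (V=0, W=1, U=0, X=1, Y=1, Z=1) weight 1/225
  (V=1, W=1, U=0, X=2, Y=1, Z=1) weight 3/400
  (V=1, W=1, U=1, X=1, Y=1, Z=1) weight 1/400
Group by X:
  weight(X=1) = 1/144
  weight(X=2) = 3/400
Total weight = 1/144 + 3/400 = 13/900
P(X=1 | obs) = 1/144 / 13/900 = 25/52
P(X=2 | obs) = 3/400 / 13/900 = 27/52

P(X=1) = 25/52, P(X=2) = 27/52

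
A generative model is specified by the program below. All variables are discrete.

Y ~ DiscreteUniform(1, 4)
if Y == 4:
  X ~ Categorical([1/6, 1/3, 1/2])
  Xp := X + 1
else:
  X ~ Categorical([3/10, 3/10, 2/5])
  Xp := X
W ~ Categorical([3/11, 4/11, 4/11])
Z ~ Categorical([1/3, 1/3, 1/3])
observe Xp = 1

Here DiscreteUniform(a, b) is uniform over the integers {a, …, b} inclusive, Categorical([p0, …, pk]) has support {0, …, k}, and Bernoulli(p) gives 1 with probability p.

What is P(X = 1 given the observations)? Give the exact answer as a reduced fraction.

Enumerate traces; 36 have nonzero weight after conditioning:
  (Y=1, X=1, W=0, Z=0) weight 3/440
  (Y=1, X=1, W=0, Z=1) weight 3/440
  (Y=1, X=1, W=0, Z=2) weight 3/440
  (Y=1, X=1, W=1, Z=0) weight 1/110
  (Y=1, X=1, W=1, Z=1) weight 1/110
  (Y=1, X=1, W=1, Z=2) weight 1/110
  (Y=1, X=1, W=2, Z=0) weight 1/110
  (Y=1, X=1, W=2, Z=1) weight 1/110
  (Y=4, X=0, W=0, Z=0) weight 1/264
  … 27 more
Group by X:
  weight(X=0) = 1/24
  weight(X=1) = 9/40
Total weight = 1/24 + 9/40 = 4/15
P(X=0 | obs) = 1/24 / 4/15 = 5/32
P(X=1 | obs) = 9/40 / 4/15 = 27/32

P(X = 1 | obs) = 27/32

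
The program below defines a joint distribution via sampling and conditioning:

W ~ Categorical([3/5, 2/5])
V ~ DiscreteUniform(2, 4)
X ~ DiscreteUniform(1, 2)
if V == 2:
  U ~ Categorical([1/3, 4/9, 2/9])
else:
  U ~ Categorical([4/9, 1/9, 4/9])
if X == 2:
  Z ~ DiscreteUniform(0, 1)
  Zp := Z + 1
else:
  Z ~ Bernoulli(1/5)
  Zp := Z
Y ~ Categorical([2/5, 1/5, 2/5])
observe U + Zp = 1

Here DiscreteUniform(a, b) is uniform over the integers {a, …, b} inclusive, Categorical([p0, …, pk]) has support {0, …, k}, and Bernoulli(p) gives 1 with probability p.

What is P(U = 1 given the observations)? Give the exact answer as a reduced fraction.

P(U = 1 | obs) = 48/125

Enumerate traces; 54 have nonzero weight after conditioning:
  (W=0, V=2, X=1, U=0, Z=1, Y=0) weight 1/375
  (W=0, V=2, X=1, U=0, Z=1, Y=1) weight 1/750
  (W=0, V=2, X=1, U=0, Z=1, Y=2) weight 1/375
  (W=0, V=2, X=1, U=1, Z=0, Y=0) weight 16/1125
  (W=0, V=2, X=1, U=1, Z=0, Y=1) weight 8/1125
  (W=0, V=2, X=1, U=1, Z=0, Y=2) weight 16/1125
  (W=0, V=2, X=2, U=0, Z=0, Y=0) weight 1/150
  (W=0, V=2, X=2, U=0, Z=0, Y=1) weight 1/300
  … 46 more
Group by U:
  weight(U=0) = 77/540
  weight(U=1) = 4/45
Total weight = 77/540 + 4/45 = 25/108
P(U=0 | obs) = 77/540 / 25/108 = 77/125
P(U=1 | obs) = 4/45 / 25/108 = 48/125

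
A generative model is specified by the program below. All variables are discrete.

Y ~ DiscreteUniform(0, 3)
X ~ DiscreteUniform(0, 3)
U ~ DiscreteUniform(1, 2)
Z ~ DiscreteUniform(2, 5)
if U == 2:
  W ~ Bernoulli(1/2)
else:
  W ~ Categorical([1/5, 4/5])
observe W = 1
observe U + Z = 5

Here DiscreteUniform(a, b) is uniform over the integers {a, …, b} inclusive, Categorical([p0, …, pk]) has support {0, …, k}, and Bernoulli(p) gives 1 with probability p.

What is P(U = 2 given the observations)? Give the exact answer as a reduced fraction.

P(U = 2 | obs) = 5/13

Enumerate traces; 32 have nonzero weight after conditioning:
  (Y=0, X=0, U=1, Z=4, W=1) weight 1/160
  (Y=0, X=0, U=2, Z=3, W=1) weight 1/256
  (Y=0, X=1, U=1, Z=4, W=1) weight 1/160
  (Y=0, X=1, U=2, Z=3, W=1) weight 1/256
  (Y=0, X=2, U=1, Z=4, W=1) weight 1/160
  (Y=0, X=2, U=2, Z=3, W=1) weight 1/256
  (Y=0, X=3, U=1, Z=4, W=1) weight 1/160
  (Y=0, X=3, U=2, Z=3, W=1) weight 1/256
  … 24 more
Group by U:
  weight(U=1) = 1/10
  weight(U=2) = 1/16
Total weight = 1/10 + 1/16 = 13/80
P(U=1 | obs) = 1/10 / 13/80 = 8/13
P(U=2 | obs) = 1/16 / 13/80 = 5/13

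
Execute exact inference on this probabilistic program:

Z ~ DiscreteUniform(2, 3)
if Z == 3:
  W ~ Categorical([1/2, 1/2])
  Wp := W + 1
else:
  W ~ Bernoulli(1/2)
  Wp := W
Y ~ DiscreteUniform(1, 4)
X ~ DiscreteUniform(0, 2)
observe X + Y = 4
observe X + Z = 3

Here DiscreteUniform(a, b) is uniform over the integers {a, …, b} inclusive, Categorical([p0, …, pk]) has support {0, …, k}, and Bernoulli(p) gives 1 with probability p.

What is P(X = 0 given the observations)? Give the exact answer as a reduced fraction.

P(X = 0 | obs) = 1/2

Enumerate traces; 4 have nonzero weight after conditioning:
  (Z=2, W=0, Y=3, X=1) weight 1/48
  (Z=2, W=1, Y=3, X=1) weight 1/48
  (Z=3, W=0, Y=4, X=0) weight 1/48
  (Z=3, W=1, Y=4, X=0) weight 1/48
Group by X:
  weight(X=0) = 1/24
  weight(X=1) = 1/24
Total weight = 1/24 + 1/24 = 1/12
P(X=0 | obs) = 1/24 / 1/12 = 1/2
P(X=1 | obs) = 1/24 / 1/12 = 1/2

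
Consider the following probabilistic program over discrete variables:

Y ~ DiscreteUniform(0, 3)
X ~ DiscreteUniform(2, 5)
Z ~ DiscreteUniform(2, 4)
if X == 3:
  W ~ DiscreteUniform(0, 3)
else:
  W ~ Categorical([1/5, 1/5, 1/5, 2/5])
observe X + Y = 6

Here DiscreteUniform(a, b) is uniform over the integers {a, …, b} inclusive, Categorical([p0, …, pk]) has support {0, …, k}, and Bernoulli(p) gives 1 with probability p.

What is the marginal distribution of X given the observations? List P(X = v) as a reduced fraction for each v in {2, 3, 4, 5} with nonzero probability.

P(X=3) = 1/3, P(X=4) = 1/3, P(X=5) = 1/3

Enumerate traces; 36 have nonzero weight after conditioning:
  (Y=1, X=5, Z=2, W=0) weight 1/240
  (Y=1, X=5, Z=2, W=1) weight 1/240
  (Y=1, X=5, Z=2, W=2) weight 1/240
  (Y=1, X=5, Z=2, W=3) weight 1/120
  (Y=1, X=5, Z=3, W=0) weight 1/240
  (Y=1, X=5, Z=3, W=1) weight 1/240
  (Y=1, X=5, Z=3, W=2) weight 1/240
  (Y=1, X=5, Z=3, W=3) weight 1/120
  (Y=2, X=4, Z=2, W=0) weight 1/240
  (Y=3, X=3, Z=2, W=0) weight 1/192
  … 26 more
Group by X:
  weight(X=3) = 1/16
  weight(X=4) = 1/16
  weight(X=5) = 1/16
Total weight = 1/16 + 1/16 + 1/16 = 3/16
P(X=3 | obs) = 1/16 / 3/16 = 1/3
P(X=4 | obs) = 1/16 / 3/16 = 1/3
P(X=5 | obs) = 1/16 / 3/16 = 1/3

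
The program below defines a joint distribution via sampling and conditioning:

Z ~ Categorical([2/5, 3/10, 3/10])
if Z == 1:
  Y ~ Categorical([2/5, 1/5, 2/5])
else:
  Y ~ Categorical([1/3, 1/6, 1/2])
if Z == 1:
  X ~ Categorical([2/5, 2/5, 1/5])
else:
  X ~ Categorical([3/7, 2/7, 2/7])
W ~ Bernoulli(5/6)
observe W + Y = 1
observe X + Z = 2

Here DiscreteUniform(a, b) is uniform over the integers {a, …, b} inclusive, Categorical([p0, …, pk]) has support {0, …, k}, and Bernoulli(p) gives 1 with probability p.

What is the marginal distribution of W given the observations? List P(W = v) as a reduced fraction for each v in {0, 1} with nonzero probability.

Enumerate traces; 6 have nonzero weight after conditioning:
  (Z=0, Y=0, X=2, W=1) weight 2/63
  (Z=0, Y=1, X=2, W=0) weight 1/315
  (Z=1, Y=0, X=1, W=1) weight 1/25
  (Z=1, Y=1, X=1, W=0) weight 1/250
  (Z=2, Y=0, X=0, W=1) weight 1/28
  (Z=2, Y=1, X=0, W=0) weight 1/280
Group by W:
  weight(W=0) = 677/63000
  weight(W=1) = 677/6300
Total weight = 677/63000 + 677/6300 = 7447/63000
P(W=0 | obs) = 677/63000 / 7447/63000 = 1/11
P(W=1 | obs) = 677/6300 / 7447/63000 = 10/11

P(W=0) = 1/11, P(W=1) = 10/11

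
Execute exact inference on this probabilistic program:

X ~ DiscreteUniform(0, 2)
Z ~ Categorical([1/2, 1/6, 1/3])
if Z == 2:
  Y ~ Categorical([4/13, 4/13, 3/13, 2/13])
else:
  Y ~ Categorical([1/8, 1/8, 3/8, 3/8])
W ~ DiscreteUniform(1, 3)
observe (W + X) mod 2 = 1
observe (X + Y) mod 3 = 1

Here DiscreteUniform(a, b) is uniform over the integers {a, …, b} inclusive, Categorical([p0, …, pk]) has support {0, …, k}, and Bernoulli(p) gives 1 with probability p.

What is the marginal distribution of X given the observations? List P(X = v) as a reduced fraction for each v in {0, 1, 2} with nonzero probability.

Enumerate traces; 18 have nonzero weight after conditioning:
  (X=0, Z=0, Y=1, W=1) weight 1/144
  (X=0, Z=0, Y=1, W=3) weight 1/144
  (X=0, Z=1, Y=1, W=1) weight 1/432
  (X=0, Z=1, Y=1, W=3) weight 1/432
  (X=0, Z=2, Y=1, W=1) weight 4/351
  (X=0, Z=2, Y=1, W=3) weight 4/351
  (X=1, Z=0, Y=0, W=2) weight 1/144
  (X=1, Z=0, Y=3, W=2) weight 1/48
  (X=2, Z=0, Y=2, W=1) weight 1/48
  … 9 more
Group by X:
  weight(X=0) = 29/702
  weight(X=1) = 19/351
  weight(X=2) = 17/234
Total weight = 29/702 + 19/351 + 17/234 = 59/351
P(X=0 | obs) = 29/702 / 59/351 = 29/118
P(X=1 | obs) = 19/351 / 59/351 = 19/59
P(X=2 | obs) = 17/234 / 59/351 = 51/118

P(X=0) = 29/118, P(X=1) = 19/59, P(X=2) = 51/118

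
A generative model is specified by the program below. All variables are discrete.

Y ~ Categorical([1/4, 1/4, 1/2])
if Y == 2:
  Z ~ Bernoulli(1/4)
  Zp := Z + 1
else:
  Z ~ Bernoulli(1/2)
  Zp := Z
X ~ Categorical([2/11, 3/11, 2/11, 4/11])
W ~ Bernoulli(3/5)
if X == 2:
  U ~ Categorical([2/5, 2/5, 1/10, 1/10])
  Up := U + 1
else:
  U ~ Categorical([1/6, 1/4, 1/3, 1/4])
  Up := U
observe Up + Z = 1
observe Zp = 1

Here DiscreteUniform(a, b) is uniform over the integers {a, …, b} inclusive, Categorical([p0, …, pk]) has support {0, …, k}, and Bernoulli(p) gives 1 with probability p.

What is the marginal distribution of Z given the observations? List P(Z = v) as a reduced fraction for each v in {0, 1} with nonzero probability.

Enumerate traces; 20 have nonzero weight after conditioning:
  (Y=0, Z=1, X=0, W=0, U=0) weight 1/660
  (Y=0, Z=1, X=0, W=1, U=0) weight 1/440
  (Y=0, Z=1, X=1, W=0, U=0) weight 1/440
  (Y=0, Z=1, X=1, W=1, U=0) weight 3/880
  (Y=0, Z=1, X=3, W=0, U=0) weight 1/330
  (Y=0, Z=1, X=3, W=1, U=0) weight 1/220
  (Y=1, Z=1, X=0, W=0, U=0) weight 1/660
  (Y=1, Z=1, X=0, W=1, U=0) weight 1/440
  (Y=2, Z=0, X=0, W=0, U=1) weight 3/440
  … 11 more
Group by Z:
  weight(Z=0) = 183/1760
  weight(Z=1) = 3/88
Total weight = 183/1760 + 3/88 = 243/1760
P(Z=0 | obs) = 183/1760 / 243/1760 = 61/81
P(Z=1 | obs) = 3/88 / 243/1760 = 20/81

P(Z=0) = 61/81, P(Z=1) = 20/81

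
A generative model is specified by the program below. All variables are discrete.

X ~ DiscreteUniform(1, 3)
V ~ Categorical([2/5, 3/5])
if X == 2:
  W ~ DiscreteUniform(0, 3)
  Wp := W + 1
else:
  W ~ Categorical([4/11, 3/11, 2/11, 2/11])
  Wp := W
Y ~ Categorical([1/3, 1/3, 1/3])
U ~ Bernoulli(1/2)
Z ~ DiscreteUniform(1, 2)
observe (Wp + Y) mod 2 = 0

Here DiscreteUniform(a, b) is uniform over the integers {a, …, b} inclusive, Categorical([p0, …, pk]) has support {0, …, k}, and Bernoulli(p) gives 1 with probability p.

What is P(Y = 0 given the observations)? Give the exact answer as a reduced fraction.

P(Y = 0 | obs) = 35/101

Enumerate traces; 144 have nonzero weight after conditioning:
  (X=1, V=0, W=0, Y=0, U=0, Z=1) weight 2/495
  (X=1, V=0, W=0, Y=0, U=0, Z=2) weight 2/495
  (X=1, V=0, W=0, Y=0, U=1, Z=1) weight 2/495
  (X=1, V=0, W=0, Y=0, U=1, Z=2) weight 2/495
  (X=1, V=0, W=0, Y=2, U=0, Z=1) weight 2/495
  (X=1, V=0, W=0, Y=2, U=0, Z=2) weight 2/495
  (X=1, V=0, W=0, Y=2, U=1, Z=1) weight 2/495
  (X=1, V=0, W=0, Y=2, U=1, Z=2) weight 2/495
  (X=1, V=0, W=1, Y=1, U=0, Z=1) weight 1/330
  … 135 more
Group by Y:
  weight(Y=0) = 35/198
  weight(Y=1) = 31/198
  weight(Y=2) = 35/198
Total weight = 35/198 + 31/198 + 35/198 = 101/198
P(Y=0 | obs) = 35/198 / 101/198 = 35/101
P(Y=1 | obs) = 31/198 / 101/198 = 31/101
P(Y=2 | obs) = 35/198 / 101/198 = 35/101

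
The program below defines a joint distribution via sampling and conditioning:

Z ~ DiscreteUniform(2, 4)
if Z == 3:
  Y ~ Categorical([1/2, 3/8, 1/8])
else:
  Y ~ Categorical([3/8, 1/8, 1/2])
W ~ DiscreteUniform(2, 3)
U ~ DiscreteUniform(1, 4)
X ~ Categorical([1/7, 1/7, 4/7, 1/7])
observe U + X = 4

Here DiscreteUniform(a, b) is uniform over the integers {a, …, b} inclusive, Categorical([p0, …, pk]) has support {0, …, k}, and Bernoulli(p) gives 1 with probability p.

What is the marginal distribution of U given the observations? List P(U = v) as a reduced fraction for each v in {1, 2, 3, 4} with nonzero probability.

Enumerate traces; 72 have nonzero weight after conditioning:
  (Z=2, Y=0, W=2, U=1, X=3) weight 1/448
  (Z=2, Y=0, W=2, U=2, X=2) weight 1/112
  (Z=2, Y=0, W=2, U=3, X=1) weight 1/448
  (Z=2, Y=0, W=2, U=4, X=0) weight 1/448
  (Z=2, Y=0, W=3, U=1, X=3) weight 1/448
  (Z=2, Y=0, W=3, U=2, X=2) weight 1/112
  (Z=2, Y=0, W=3, U=3, X=1) weight 1/448
  (Z=2, Y=0, W=3, U=4, X=0) weight 1/448
  … 64 more
Group by U:
  weight(U=1) = 1/28
  weight(U=2) = 1/7
  weight(U=3) = 1/28
  weight(U=4) = 1/28
Total weight = 1/28 + 1/7 + 1/28 + 1/28 = 1/4
P(U=1 | obs) = 1/28 / 1/4 = 1/7
P(U=2 | obs) = 1/7 / 1/4 = 4/7
P(U=3 | obs) = 1/28 / 1/4 = 1/7
P(U=4 | obs) = 1/28 / 1/4 = 1/7

P(U=1) = 1/7, P(U=2) = 4/7, P(U=3) = 1/7, P(U=4) = 1/7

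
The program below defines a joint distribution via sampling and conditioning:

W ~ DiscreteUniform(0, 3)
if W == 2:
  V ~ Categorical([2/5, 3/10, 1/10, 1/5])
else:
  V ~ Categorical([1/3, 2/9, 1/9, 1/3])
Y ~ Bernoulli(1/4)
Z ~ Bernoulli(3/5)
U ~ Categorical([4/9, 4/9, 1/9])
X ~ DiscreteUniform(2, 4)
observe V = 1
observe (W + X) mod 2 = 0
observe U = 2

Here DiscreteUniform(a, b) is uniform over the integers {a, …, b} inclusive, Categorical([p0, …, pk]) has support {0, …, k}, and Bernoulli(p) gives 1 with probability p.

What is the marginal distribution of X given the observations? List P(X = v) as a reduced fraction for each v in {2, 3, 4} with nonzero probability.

Enumerate traces; 24 have nonzero weight after conditioning:
  (W=0, V=1, Y=0, Z=0, U=2, X=2) weight 1/1620
  (W=0, V=1, Y=0, Z=0, U=2, X=4) weight 1/1620
  (W=0, V=1, Y=0, Z=1, U=2, X=2) weight 1/1080
  (W=0, V=1, Y=0, Z=1, U=2, X=4) weight 1/1080
  (W=0, V=1, Y=1, Z=0, U=2, X=2) weight 1/4860
  (W=0, V=1, Y=1, Z=0, U=2, X=4) weight 1/4860
  (W=0, V=1, Y=1, Z=1, U=2, X=2) weight 1/3240
  (W=0, V=1, Y=1, Z=1, U=2, X=4) weight 1/3240
  (W=1, V=1, Y=0, Z=0, U=2, X=3) weight 1/1620
  … 15 more
Group by X:
  weight(X=2) = 47/9720
  weight(X=3) = 1/243
  weight(X=4) = 47/9720
Total weight = 47/9720 + 1/243 + 47/9720 = 67/4860
P(X=2 | obs) = 47/9720 / 67/4860 = 47/134
P(X=3 | obs) = 1/243 / 67/4860 = 20/67
P(X=4 | obs) = 47/9720 / 67/4860 = 47/134

P(X=2) = 47/134, P(X=3) = 20/67, P(X=4) = 47/134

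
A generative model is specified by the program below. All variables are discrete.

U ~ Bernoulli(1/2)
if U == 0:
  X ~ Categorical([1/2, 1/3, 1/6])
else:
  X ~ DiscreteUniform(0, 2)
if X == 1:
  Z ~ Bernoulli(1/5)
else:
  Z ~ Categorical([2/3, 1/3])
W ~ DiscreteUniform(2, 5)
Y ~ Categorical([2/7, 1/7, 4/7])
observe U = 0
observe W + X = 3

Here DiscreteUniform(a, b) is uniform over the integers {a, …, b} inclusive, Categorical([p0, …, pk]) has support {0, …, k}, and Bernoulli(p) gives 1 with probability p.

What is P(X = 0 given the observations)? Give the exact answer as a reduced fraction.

P(X = 0 | obs) = 3/5

Enumerate traces; 12 have nonzero weight after conditioning:
  (U=0, X=0, Z=0, W=3, Y=0) weight 1/84
  (U=0, X=0, Z=0, W=3, Y=1) weight 1/168
  (U=0, X=0, Z=0, W=3, Y=2) weight 1/42
  (U=0, X=0, Z=1, W=3, Y=0) weight 1/168
  (U=0, X=0, Z=1, W=3, Y=1) weight 1/336
  (U=0, X=0, Z=1, W=3, Y=2) weight 1/84
  (U=0, X=1, Z=0, W=2, Y=0) weight 1/105
  (U=0, X=1, Z=0, W=2, Y=1) weight 1/210
  … 4 more
Group by X:
  weight(X=0) = 1/16
  weight(X=1) = 1/24
Total weight = 1/16 + 1/24 = 5/48
P(X=0 | obs) = 1/16 / 5/48 = 3/5
P(X=1 | obs) = 1/24 / 5/48 = 2/5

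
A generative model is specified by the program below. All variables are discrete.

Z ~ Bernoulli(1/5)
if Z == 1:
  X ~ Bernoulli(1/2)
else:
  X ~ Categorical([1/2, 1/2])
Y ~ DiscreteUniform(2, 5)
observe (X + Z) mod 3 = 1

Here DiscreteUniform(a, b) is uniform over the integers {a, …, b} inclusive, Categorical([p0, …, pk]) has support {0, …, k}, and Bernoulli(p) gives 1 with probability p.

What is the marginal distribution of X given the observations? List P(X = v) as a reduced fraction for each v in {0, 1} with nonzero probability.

P(X=0) = 1/5, P(X=1) = 4/5

Enumerate traces; 8 have nonzero weight after conditioning:
  (Z=0, X=1, Y=2) weight 1/10
  (Z=0, X=1, Y=3) weight 1/10
  (Z=0, X=1, Y=4) weight 1/10
  (Z=0, X=1, Y=5) weight 1/10
  (Z=1, X=0, Y=2) weight 1/40
  (Z=1, X=0, Y=3) weight 1/40
  (Z=1, X=0, Y=4) weight 1/40
  (Z=1, X=0, Y=5) weight 1/40
Group by X:
  weight(X=0) = 1/10
  weight(X=1) = 2/5
Total weight = 1/10 + 2/5 = 1/2
P(X=0 | obs) = 1/10 / 1/2 = 1/5
P(X=1 | obs) = 2/5 / 1/2 = 4/5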